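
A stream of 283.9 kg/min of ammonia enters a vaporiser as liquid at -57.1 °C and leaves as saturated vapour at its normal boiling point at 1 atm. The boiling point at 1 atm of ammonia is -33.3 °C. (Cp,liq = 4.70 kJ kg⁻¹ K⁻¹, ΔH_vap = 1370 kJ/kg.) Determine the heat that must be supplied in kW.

Q = 7010 kW

liquid -57.1→-33.3 °C: 111.86 kJ/kg
vaporisation at -33.3 °C: 1370 kJ/kg
Δh = 111.86 + 1370 = 1481.9 kJ/kg
Q = ṁ·Δh = 283.9 kg/min × 1481.9 kJ/kg = 420700 kJ/min
|Q| = 7011.7 kW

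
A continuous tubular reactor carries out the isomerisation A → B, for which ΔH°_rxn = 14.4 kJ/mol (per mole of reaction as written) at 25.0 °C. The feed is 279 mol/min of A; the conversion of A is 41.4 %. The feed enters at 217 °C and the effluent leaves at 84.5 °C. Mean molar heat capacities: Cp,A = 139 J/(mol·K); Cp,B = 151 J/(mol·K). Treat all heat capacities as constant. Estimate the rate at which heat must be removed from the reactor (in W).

Extent of reaction ξ = 0.414 × 279 = 115.51 mol/min
Reaction term: ξ·ΔH°_rxn = 115.51 × 14.4 = 1663.3 kJ/min
Sensible, feed 217→25 °C: -7446 kJ/min
Outlet flows (mol/min): A 163.49, B 115.51
Sensible, products 25→84.5 °C: 2389.9 kJ/min
Q = ΔH = -3392.7 kJ/min = -56.545 kW
Heat removed = 56545 W

Q_out = 56500 W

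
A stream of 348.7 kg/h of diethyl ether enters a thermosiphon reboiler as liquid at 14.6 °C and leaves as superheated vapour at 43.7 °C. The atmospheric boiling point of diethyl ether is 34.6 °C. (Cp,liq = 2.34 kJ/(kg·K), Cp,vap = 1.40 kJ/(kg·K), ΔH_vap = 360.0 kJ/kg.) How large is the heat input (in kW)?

liquid 14.6→34.6 °C: 46.8 kJ/kg
vaporisation at 34.6 °C: 360 kJ/kg
vapour 34.6→43.7 °C: 12.74 kJ/kg
Δh = 46.8 + 360 + 12.74 = 419.54 kJ/kg
Q = ṁ·Δh = 348.7 kg/h × 419.54 kJ/kg = 146290 kJ/h
|Q| = 40.637 kW

Q = 40.6 kW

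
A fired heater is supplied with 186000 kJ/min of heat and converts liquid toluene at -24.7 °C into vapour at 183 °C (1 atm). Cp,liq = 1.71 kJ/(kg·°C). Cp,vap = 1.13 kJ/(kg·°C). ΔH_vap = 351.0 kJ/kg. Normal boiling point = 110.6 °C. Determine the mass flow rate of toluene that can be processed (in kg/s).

Δh = 1.71×(110.6−-24.7) + 351.0 + 1.13×(183−110.6) = 664.17 kJ/kg
Q = 186000 kJ/min = 3100 kJ/s = 3100 kJ/s
ṁ = Q/Δh = 3100 / 664.17 = 4.6674 kg/s

ṁ = 4.67 kg/s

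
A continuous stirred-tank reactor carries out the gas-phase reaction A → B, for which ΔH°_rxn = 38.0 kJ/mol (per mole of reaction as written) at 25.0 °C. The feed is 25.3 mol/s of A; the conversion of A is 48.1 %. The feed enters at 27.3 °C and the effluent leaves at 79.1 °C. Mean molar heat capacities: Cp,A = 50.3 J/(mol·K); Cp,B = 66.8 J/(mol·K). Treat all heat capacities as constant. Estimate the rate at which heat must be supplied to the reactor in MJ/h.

Extent of reaction ξ = 0.481 × 25.3 = 12.169 mol/s
Reaction term: ξ·ΔH°_rxn = 12.169 × 38.0 = 462.43 kJ/s
Sensible, feed 27.3→25 °C: -2.927 kJ/s
Outlet flows (mol/s): A 13.131, B 12.169
Sensible, products 25→79.1 °C: 79.71 kJ/s
Q = ΔH = 539.22 kJ/s = 539.22 kW
Heat supplied = 1941.2 MJ/h

Q_in = 1940 MJ/h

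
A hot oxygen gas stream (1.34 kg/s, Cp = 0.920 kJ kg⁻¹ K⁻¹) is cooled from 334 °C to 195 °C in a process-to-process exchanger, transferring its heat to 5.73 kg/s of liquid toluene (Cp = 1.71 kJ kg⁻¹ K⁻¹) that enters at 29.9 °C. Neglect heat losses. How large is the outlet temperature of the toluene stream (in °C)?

T_c,out = 47.4 °C

Heat released by hot stream: Q = 1.34 × 0.920 × (334 − 195) = 171.36 kJ/s
Energy balance on cold side (adiabatic exchanger): Q = ṁ_c·Cp_c·(T_c,out − T_c,in)
T_c,out = 29.9 + 171.36/(5.73 × 1.71) = 47.389 °C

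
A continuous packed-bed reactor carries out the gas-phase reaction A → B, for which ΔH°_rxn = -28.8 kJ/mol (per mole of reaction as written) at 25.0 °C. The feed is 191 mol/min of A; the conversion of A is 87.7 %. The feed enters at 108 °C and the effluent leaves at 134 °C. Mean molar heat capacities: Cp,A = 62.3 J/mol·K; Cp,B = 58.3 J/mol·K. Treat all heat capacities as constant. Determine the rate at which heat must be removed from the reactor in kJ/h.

Q_out = 275000 kJ/h

Extent of reaction ξ = 0.877 × 191 = 167.51 mol/min
Reaction term: ξ·ΔH°_rxn = 167.51 × -28.8 = -4824.2 kJ/min
Sensible, feed 108→25 °C: -987.64 kJ/min
Outlet flows (mol/min): A 23.493, B 167.51
Sensible, products 25→134 °C: 1224 kJ/min
Q = ΔH = -4587.9 kJ/min = -76.464 kW
Heat removed = 275270 kJ/h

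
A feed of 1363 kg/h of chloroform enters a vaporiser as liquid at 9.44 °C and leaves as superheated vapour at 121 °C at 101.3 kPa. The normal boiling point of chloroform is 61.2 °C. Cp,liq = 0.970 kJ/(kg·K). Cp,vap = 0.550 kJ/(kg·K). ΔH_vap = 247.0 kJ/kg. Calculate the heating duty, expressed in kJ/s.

liquid 9.44→61.2 °C: 50.207 kJ/kg
vaporisation at 61.2 °C: 247 kJ/kg
vapour 61.2→121 °C: 32.89 kJ/kg
Δh = 50.207 + 247 + 32.89 = 330.1 kJ/kg
Q = ṁ·Δh = 1363 kg/h × 330.1 kJ/kg = 449920 kJ/h
|Q| = 124.98 kW

Q = 125 kJ/s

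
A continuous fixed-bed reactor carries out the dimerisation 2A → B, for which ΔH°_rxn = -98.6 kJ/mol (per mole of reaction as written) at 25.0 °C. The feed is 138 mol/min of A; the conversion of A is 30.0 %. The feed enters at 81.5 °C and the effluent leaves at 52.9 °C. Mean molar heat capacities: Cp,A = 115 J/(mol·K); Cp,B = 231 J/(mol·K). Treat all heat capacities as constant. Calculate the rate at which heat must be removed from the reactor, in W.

Extent of reaction ξ = 0.300 × 138 / 2 = 20.7 mol/min
Reaction term: ξ·ΔH°_rxn = 20.7 × -98.6 = -2041 kJ/min
Sensible, feed 81.5→25 °C: -896.65 kJ/min
Outlet flows (mol/min): A 96.6, B 20.7
Sensible, products 25→52.9 °C: 443.35 kJ/min
Q = ΔH = -2494.3 kJ/min = -41.572 kW
Heat removed = 41572 W

Q_out = 41600 W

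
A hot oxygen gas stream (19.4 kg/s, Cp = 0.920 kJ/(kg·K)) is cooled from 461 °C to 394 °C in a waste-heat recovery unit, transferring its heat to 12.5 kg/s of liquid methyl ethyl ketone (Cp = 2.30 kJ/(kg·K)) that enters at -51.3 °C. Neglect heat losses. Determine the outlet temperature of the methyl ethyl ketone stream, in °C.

Heat released by hot stream: Q = 19.4 × 0.920 × (461 − 394) = 1195.8 kJ/s
Energy balance on cold side (adiabatic exchanger): Q = ṁ_c·Cp_c·(T_c,out − T_c,in)
T_c,out = -51.3 + 1195.8/(12.5 × 2.30) = -9.7064 °C

T_c,out = -9.71 °C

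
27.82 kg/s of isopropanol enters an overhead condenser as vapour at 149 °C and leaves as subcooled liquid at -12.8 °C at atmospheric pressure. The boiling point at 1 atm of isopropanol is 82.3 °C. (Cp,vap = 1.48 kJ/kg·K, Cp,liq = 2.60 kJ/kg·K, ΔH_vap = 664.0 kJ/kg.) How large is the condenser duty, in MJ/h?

Q_c = 101000 MJ/h

vapour 149→82.3 °C: -98.716 kJ/kg
condensation at 82.3 °C: -664 kJ/kg
liquid 82.3→-12.8 °C: -247.26 kJ/kg
Δh = -98.716 + -664 + -247.26 = -1010 kJ/kg
Q = ṁ·Δh = 27.82 kg/s × -1010 kJ/kg = -28098 kJ/s
|Q| = 28098 kW = 101150 MJ/h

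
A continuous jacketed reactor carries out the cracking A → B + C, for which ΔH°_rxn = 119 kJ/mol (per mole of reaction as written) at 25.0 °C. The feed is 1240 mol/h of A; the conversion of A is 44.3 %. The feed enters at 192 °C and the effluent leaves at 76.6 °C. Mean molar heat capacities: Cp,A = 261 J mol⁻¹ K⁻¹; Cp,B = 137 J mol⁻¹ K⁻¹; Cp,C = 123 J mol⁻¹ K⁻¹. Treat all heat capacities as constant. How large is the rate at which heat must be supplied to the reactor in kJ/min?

Q_in = 467 kJ/min

Extent of reaction ξ = 0.443 × 1240 = 549.32 mol/h
Reaction term: ξ·ΔH°_rxn = 549.32 × 119 = 65369 kJ/h
Sensible, feed 192→25 °C: -54048 kJ/h
Outlet flows (mol/h): A 690.68, B 549.32, C 549.32
Sensible, products 25→76.6 °C: 16671 kJ/h
Q = ΔH = 27993 kJ/h = 7.7757 kW
Heat supplied = 466.54 kJ/min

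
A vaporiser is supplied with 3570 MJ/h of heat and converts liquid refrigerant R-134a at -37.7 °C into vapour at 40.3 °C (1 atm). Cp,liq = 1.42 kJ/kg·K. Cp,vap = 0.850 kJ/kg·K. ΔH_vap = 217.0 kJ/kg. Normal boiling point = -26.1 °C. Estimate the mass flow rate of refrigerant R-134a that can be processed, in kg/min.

Δh = 1.42×(-26.1−-37.7) + 217.0 + 0.850×(40.3−-26.1) = 289.91 kJ/kg
Q = 3570 MJ/h = 991.67 kJ/s = 59500 kJ/min
ṁ = Q/Δh = 59500 / 289.91 = 205.23 kg/min

ṁ = 205 kg/min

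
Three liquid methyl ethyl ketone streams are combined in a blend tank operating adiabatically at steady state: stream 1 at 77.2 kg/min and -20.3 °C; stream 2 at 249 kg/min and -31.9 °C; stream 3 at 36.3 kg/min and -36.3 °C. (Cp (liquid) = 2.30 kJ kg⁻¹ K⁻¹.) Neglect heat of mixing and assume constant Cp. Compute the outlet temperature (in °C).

Energy balance with Q = 0: Σ ṁᵢCp,ᵢ(T_out − Tᵢ) = 0
Σ ṁᵢCp,ᵢTᵢ = 77.2×2.30×-20.3 + 249×2.30×-31.9 + 36.3×2.30×-36.3 = -24904
Σ ṁᵢCp,ᵢ = 77.2×2.30 + 249×2.30 + 36.3×2.30 = 833.75
T_out = -24904 / 833.75 = -29.87 °C

T_out = -29.9 °C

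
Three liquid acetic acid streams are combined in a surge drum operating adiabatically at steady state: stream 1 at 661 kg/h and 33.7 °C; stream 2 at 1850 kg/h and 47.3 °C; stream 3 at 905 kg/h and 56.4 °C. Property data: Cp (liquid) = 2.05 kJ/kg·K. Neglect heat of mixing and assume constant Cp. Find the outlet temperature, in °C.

No heat crosses the boundary, so H_out = H_in.
Σ ṁᵢCp,ᵢTᵢ = 661×2.05×33.7 + 1850×2.05×47.3 + 905×2.05×56.4 = 329690
Σ ṁᵢCp,ᵢ = 661×2.05 + 1850×2.05 + 905×2.05 = 7002.8
T_out = 329690 / 7002.8 = 47.079 °C

T_out = 47.1 °C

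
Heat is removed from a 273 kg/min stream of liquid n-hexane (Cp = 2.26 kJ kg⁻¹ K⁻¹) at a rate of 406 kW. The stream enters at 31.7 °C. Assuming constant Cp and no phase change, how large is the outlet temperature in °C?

T_out = -7.78 °C

Q = 406 kW = 24360 kJ/min
ΔT = Q/(ṁ·Cp) = 24360/(273×2.26) = 39.483 K
T_out = 31.7 − 39.483 = -7.7826 °C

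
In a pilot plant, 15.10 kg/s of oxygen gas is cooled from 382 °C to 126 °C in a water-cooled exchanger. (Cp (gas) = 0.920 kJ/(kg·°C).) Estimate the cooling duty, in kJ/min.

Q_c = 213000 kJ/min

Q = ṁ·Cp·ΔT = 15.10 × 0.920 × (126 − 382) = -3556.4 kJ/s
Cooling duty = 213380 kJ/min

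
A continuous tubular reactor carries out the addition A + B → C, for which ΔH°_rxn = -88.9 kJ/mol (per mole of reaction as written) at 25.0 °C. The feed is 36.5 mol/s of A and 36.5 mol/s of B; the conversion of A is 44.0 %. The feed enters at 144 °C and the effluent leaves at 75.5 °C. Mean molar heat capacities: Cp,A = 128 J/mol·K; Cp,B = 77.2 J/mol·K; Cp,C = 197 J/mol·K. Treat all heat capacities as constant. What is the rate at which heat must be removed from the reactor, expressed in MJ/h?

Q_out = 7010 MJ/h

Extent of reaction ξ = 0.440 × 36.5 = 16.06 mol/s
Reaction term: ξ·ΔH°_rxn = 16.06 × -88.9 = -1427.7 kJ/s
Sensible, feed 144→25 °C: -891.29 kJ/s
Outlet flows (mol/s): A 20.44, B 20.44, C 16.06
Sensible, products 25→75.5 °C: 371.58 kJ/s
Q = ΔH = -1947.4 kJ/s = -1947.4 kW
Heat removed = 7010.8 MJ/h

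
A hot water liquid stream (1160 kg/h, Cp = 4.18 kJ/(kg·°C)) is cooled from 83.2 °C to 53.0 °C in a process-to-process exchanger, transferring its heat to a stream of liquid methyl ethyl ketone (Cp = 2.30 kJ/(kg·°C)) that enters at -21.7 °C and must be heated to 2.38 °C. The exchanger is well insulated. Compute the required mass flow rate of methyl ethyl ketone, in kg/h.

Heat released by hot stream: Q = 1160 × 4.18 × (83.2 − 53.0) = 146430 kJ/h
Energy balance on cold side (adiabatic exchanger): Q = ṁ_c·Cp_c·(T_c,out − T_c,in)
ṁ_c = 146430 / [2.30 × (2.38 − -21.7)] = 2644 kg/h

ṁ_c = 2640 kg/h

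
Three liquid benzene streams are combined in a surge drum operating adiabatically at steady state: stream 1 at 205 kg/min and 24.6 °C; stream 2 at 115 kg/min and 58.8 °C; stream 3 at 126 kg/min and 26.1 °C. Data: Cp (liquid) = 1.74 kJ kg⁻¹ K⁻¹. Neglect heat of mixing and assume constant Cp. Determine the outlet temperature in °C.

T_out = 33.8 °C

Energy balance with Q = 0: Σ ṁᵢCp,ᵢ(T_out − Tᵢ) = 0
Σ ṁᵢCp,ᵢTᵢ = 205×1.74×24.6 + 115×1.74×58.8 + 126×1.74×26.1 = 26263
Σ ṁᵢCp,ᵢ = 205×1.74 + 115×1.74 + 126×1.74 = 776.04
T_out = 26263 / 776.04 = 33.842 °C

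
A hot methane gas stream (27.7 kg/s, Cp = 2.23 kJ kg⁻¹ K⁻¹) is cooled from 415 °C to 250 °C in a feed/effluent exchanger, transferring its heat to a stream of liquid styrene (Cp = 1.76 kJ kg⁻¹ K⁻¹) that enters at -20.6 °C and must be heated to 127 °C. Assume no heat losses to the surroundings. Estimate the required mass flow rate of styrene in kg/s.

Heat released by hot stream: Q = 27.7 × 2.23 × (415 − 250) = 10192 kJ/s
Energy balance on cold side (adiabatic exchanger): Q = ṁ_c·Cp_c·(T_c,out − T_c,in)
ṁ_c = 10192 / [1.76 × (127 − -20.6)] = 39.235 kg/s

ṁ_c = 39.2 kg/s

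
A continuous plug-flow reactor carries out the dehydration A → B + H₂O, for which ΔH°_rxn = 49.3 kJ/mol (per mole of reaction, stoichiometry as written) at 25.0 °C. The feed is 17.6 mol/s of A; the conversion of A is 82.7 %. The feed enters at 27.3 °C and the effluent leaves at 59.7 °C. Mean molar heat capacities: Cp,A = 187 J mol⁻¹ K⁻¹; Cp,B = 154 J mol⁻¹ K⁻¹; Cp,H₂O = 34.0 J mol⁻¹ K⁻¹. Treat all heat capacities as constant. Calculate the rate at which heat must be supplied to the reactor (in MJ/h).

Q_in = 2970 MJ/h

Extent of reaction ξ = 0.827 × 17.6 = 14.555 mol/s
Reaction term: ξ·ΔH°_rxn = 14.555 × 49.3 = 717.57 kJ/s
Sensible, feed 27.3→25 °C: -7.5698 kJ/s
Outlet flows (mol/s): A 3.0448, B 14.555, H₂O 14.555
Sensible, products 25→59.7 °C: 114.71 kJ/s
Q = ΔH = 824.71 kJ/s = 824.71 kW
Heat supplied = 2969 MJ/h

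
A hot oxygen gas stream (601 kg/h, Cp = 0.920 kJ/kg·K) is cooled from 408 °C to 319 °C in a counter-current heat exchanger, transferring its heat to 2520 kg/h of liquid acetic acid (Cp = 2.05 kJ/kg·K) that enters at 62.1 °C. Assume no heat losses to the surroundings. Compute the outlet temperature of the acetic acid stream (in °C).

T_c,out = 71.6 °C

Heat released by hot stream: Q = 601 × 0.920 × (408 − 319) = 49210 kJ/h
Energy balance on cold side (adiabatic exchanger): Q = ṁ_c·Cp_c·(T_c,out − T_c,in)
T_c,out = 62.1 + 49210/(2520 × 2.05) = 71.626 °C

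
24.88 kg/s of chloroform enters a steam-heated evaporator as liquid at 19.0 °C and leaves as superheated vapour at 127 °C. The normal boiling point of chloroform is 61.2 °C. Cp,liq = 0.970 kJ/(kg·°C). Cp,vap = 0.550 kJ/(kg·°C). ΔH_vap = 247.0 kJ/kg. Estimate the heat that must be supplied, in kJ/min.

liquid 19.0→61.2 °C: 40.934 kJ/kg
vaporisation at 61.2 °C: 247 kJ/kg
vapour 61.2→127 °C: 36.19 kJ/kg
Δh = 40.934 + 247 + 36.19 = 324.12 kJ/kg
Q = ṁ·Δh = 24.88 kg/s × 324.12 kJ/kg = 8064.2 kJ/s
|Q| = 8064.2 kW = 483850 kJ/min

Q = 484000 kJ/min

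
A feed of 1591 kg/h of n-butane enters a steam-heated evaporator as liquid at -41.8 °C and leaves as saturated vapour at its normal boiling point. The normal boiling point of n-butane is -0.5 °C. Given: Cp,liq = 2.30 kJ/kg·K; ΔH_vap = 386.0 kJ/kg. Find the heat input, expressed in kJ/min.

Q = 12800 kJ/min

liquid -41.8→-0.5 °C: 94.99 kJ/kg
vaporisation at -0.5 °C: 386 kJ/kg
Δh = 94.99 + 386 = 480.99 kJ/kg
Q = ṁ·Δh = 1591 kg/h × 480.99 kJ/kg = 765260 kJ/h
|Q| = 212.57 kW = 12754 kJ/min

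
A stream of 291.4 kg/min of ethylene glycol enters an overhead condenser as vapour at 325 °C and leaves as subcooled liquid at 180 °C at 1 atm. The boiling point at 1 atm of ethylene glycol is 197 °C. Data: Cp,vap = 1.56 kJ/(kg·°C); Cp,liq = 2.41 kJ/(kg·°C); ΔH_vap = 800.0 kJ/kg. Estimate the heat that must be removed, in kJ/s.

Q_c = 5050 kJ/s

vapour 325→197 °C: -199.68 kJ/kg
condensation at 197 °C: -800 kJ/kg
liquid 197→180 °C: -40.97 kJ/kg
Δh = -199.68 + -800 + -40.97 = -1040.7 kJ/kg
Q = ṁ·Δh = 291.4 kg/min × -1040.7 kJ/kg = -303250 kJ/min
|Q| = 5054.1 kW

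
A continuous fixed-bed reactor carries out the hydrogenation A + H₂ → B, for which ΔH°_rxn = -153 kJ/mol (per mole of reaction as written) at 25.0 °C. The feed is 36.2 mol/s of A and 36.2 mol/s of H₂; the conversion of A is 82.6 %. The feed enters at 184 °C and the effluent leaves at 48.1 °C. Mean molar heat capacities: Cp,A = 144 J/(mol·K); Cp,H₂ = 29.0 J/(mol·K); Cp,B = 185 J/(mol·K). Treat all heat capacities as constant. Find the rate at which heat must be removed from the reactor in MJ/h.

Extent of reaction ξ = 0.826 × 36.2 = 29.901 mol/s
Reaction term: ξ·ΔH°_rxn = 29.901 × -153 = -4574.9 kJ/s
Sensible, feed 184→25 °C: -995.75 kJ/s
Outlet flows (mol/s): A 6.2988, H₂ 6.2988, B 29.901
Sensible, products 25→48.1 °C: 152.95 kJ/s
Q = ΔH = -5417.7 kJ/s = -5417.7 kW
Heat removed = 19504 MJ/h

Q_out = 19500 MJ/h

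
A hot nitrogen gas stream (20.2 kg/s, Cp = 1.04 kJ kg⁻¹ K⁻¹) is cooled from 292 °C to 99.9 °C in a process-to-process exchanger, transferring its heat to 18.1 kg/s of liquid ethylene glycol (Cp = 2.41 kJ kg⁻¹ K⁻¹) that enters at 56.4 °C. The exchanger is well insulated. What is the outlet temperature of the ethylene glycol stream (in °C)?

T_c,out = 149 °C

Heat released by hot stream: Q = 20.2 × 1.04 × (292 − 99.9) = 4035.6 kJ/s
Energy balance on cold side (adiabatic exchanger): Q = ṁ_c·Cp_c·(T_c,out − T_c,in)
T_c,out = 56.4 + 4035.6/(18.1 × 2.41) = 148.92 °C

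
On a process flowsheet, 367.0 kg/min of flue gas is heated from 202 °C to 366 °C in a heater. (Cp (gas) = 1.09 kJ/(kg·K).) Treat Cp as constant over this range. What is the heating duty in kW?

Q = ṁ·Cp·ΔT = 367.0 × 1.09 × (366 − 202) = 65605 kJ/min
Converting: 65605 / 60 s = 1093.4 kW

Q = 1090 kW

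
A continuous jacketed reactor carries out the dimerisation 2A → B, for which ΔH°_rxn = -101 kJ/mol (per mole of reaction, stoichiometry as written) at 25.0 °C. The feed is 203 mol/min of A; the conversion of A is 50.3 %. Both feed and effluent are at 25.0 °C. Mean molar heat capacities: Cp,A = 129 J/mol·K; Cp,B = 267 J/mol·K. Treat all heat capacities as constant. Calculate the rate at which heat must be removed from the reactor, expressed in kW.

Extent of reaction ξ = 0.503 × 203 / 2 = 51.054 mol/min
Reaction term: ξ·ΔH°_rxn = 51.054 × -101 = -5156.5 kJ/min
Q = ΔH = -5156.5 kJ/min = -85.942 kW
Heat removed = 85.942 kW

Q_out = 85.9 kW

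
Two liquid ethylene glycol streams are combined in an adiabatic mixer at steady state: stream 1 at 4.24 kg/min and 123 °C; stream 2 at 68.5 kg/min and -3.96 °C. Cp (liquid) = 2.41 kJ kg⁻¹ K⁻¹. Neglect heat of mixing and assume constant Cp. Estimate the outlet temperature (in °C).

T_out = 3.44 °C

No heat crosses the boundary, so H_out = H_in.
T_out = Σ ṁᵢCp,ᵢTᵢ / Σ ṁᵢCp,ᵢ
      = 603.13 / 175.3 = 3.4405 °C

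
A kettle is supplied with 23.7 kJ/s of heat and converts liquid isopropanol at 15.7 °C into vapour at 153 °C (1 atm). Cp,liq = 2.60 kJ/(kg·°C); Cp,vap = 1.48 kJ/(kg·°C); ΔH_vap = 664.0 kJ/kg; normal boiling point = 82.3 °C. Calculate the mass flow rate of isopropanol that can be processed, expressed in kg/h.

Δh = 2.60×(82.3−15.7) + 664.0 + 1.48×(153−82.3) = 941.8 kJ/kg
Q = 23.7 kJ/s = 23.7 kJ/s = 85320 kJ/h
ṁ = Q/Δh = 85320 / 941.8 = 90.593 kg/h

ṁ = 90.6 kg/h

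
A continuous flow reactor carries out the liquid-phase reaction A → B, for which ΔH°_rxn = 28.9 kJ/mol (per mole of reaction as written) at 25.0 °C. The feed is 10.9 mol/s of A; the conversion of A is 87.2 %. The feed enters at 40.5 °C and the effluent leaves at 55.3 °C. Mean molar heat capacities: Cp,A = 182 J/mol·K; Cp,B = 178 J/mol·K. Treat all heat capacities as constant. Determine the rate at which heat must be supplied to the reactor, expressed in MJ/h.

Extent of reaction ξ = 0.872 × 10.9 = 9.5048 mol/s
Reaction term: ξ·ΔH°_rxn = 9.5048 × 28.9 = 274.69 kJ/s
Sensible, feed 40.5→25 °C: -30.749 kJ/s
Outlet flows (mol/s): A 1.3952, B 9.5048
Sensible, products 25→55.3 °C: 58.957 kJ/s
Q = ΔH = 302.9 kJ/s = 302.9 kW
Heat supplied = 1090.4 MJ/h

Q_in = 1090 MJ/h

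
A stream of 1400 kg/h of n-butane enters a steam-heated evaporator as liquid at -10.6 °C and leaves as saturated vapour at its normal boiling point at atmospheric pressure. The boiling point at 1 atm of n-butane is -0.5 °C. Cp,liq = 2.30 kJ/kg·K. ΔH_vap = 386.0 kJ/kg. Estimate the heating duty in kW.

Q = 159 kW

liquid -10.6→-0.5 °C: 23.23 kJ/kg
vaporisation at -0.5 °C: 386 kJ/kg
Δh = 23.23 + 386 = 409.23 kJ/kg
Q = ṁ·Δh = 1400 kg/h × 409.23 kJ/kg = 572920 kJ/h
|Q| = 159.15 kW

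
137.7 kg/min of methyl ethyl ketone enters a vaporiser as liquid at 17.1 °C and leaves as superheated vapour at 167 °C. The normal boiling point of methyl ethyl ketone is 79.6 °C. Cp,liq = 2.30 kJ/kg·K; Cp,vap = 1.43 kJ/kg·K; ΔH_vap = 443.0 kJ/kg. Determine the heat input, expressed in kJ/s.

Q = 1630 kJ/s

liquid 17.1→79.6 °C: 143.75 kJ/kg
vaporisation at 79.6 °C: 443 kJ/kg
vapour 79.6→167 °C: 124.98 kJ/kg
Δh = 143.75 + 443 + 124.98 = 711.73 kJ/kg
Q = ṁ·Δh = 137.7 kg/min × 711.73 kJ/kg = 98005 kJ/min
|Q| = 1633.4 kW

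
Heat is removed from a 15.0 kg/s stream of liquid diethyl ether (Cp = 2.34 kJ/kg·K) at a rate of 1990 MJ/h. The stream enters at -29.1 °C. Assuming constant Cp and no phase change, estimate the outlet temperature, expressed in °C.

T_out = -44.8 °C

Q = 1990 MJ/h = 552.78 kJ/s
ΔT = Q/(ṁ·Cp) = 552.78/(15.0×2.34) = 15.749 K
T_out = -29.1 − 15.749 = -44.849 °C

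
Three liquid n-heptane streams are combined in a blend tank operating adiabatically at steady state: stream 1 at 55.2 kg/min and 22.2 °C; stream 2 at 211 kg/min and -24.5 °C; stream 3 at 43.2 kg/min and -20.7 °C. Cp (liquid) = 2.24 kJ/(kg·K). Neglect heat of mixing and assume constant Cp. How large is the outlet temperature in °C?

Energy balance with Q = 0: Σ ṁᵢCp,ᵢ(T_out − Tᵢ) = 0
Σ ṁᵢCp,ᵢTᵢ = 55.2×2.24×22.2 + 211×2.24×-24.5 + 43.2×2.24×-20.7 = -10838
Σ ṁᵢCp,ᵢ = 55.2×2.24 + 211×2.24 + 43.2×2.24 = 693.06
T_out = -10838 / 693.06 = -15.638 °C

T_out = -15.6 °C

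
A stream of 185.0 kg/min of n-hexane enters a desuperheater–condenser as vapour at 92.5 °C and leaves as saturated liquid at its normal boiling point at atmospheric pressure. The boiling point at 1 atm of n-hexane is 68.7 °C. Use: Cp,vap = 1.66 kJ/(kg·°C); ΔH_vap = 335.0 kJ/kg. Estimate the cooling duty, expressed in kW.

Q_c = 1150 kW

vapour 92.5→68.7 °C: -39.508 kJ/kg
condensation at 68.7 °C: -335 kJ/kg
Δh = -39.508 + -335 = -374.51 kJ/kg
Q = ṁ·Δh = 185.0 kg/min × -374.51 kJ/kg = -69284 kJ/min
|Q| = 1154.7 kW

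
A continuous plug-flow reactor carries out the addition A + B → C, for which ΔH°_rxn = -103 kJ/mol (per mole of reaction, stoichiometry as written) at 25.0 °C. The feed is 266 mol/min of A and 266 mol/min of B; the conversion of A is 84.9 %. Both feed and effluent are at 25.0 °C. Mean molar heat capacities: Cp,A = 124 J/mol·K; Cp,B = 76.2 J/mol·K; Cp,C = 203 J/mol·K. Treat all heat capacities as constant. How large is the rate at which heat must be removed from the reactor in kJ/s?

Q_out = 388 kJ/s

Extent of reaction ξ = 0.849 × 266 = 225.83 mol/min
Reaction term: ξ·ΔH°_rxn = 225.83 × -103 = -23261 kJ/min
Q = ΔH = -23261 kJ/min = -387.68 kW
Heat removed = 387.68 kJ/s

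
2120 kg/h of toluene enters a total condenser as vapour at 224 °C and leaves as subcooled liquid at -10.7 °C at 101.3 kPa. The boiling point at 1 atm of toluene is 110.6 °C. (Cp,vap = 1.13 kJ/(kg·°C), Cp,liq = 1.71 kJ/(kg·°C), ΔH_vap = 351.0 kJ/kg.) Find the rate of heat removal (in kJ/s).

Q_c = 404 kJ/s

vapour 224→110.6 °C: -128.14 kJ/kg
condensation at 110.6 °C: -351 kJ/kg
liquid 110.6→-10.7 °C: -207.42 kJ/kg
Δh = -128.14 + -351 + -207.42 = -686.57 kJ/kg
Q = ṁ·Δh = 2120 kg/h × -686.57 kJ/kg = -1.4555e+06 kJ/h
|Q| = 404.31 kW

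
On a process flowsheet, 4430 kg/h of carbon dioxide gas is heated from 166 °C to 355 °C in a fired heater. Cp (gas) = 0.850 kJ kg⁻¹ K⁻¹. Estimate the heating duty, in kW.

Q = ṁ·Cp·ΔT = 4430 × 0.850 × (355 − 166) = 711680 kJ/h
Converting: 711680 / 3600 s = 197.69 kW

Q = 198 kW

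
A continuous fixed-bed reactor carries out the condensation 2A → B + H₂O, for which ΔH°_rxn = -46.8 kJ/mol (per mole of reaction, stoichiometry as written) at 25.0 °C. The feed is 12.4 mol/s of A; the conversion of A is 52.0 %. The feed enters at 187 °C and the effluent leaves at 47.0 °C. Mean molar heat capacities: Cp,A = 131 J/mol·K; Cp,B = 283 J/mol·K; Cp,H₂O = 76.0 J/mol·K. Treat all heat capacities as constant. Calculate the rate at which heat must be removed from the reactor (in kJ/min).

Extent of reaction ξ = 0.520 × 12.4 / 2 = 3.224 mol/s
Reaction term: ξ·ΔH°_rxn = 3.224 × -46.8 = -150.88 kJ/s
Sensible, feed 187→25 °C: -263.15 kJ/s
Outlet flows (mol/s): A 5.952, B 3.224, H₂O 3.224
Sensible, products 25→47.0 °C: 42.617 kJ/s
Q = ΔH = -371.42 kJ/s = -371.42 kW
Heat removed = 22285 kJ/min

Q_out = 22300 kJ/min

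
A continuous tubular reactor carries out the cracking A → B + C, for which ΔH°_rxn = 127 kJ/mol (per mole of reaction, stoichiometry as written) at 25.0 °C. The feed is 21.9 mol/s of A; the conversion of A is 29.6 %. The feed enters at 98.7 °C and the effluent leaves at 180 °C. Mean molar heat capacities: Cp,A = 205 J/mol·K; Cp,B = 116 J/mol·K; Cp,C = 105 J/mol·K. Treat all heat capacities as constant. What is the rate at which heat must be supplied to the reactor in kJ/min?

Extent of reaction ξ = 0.296 × 21.9 = 6.4824 mol/s
Reaction term: ξ·ΔH°_rxn = 6.4824 × 127 = 823.26 kJ/s
Sensible, feed 98.7→25 °C: -330.88 kJ/s
Outlet flows (mol/s): A 15.418, B 6.4824, C 6.4824
Sensible, products 25→180 °C: 711.95 kJ/s
Q = ΔH = 1204.3 kJ/s = 1204.3 kW
Heat supplied = 72260 kJ/min

Q_in = 72300 kJ/min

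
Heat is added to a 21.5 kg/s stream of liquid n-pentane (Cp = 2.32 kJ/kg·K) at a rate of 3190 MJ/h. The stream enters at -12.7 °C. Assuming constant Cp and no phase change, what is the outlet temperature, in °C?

T_out = 5.06 °C

Q = 3190 MJ/h = 886.11 kJ/s
ΔT = Q/(ṁ·Cp) = 886.11/(21.5×2.32) = 17.765 K
T_out = -12.7 + 17.765 = 5.0649 °C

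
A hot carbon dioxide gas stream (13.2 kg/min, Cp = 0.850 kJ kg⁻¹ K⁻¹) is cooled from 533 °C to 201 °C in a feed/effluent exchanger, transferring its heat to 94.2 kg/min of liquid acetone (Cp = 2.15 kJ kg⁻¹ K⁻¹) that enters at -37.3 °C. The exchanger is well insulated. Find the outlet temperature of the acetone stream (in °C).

Heat released by hot stream: Q = 13.2 × 0.850 × (533 − 201) = 3725 kJ/min
Energy balance on cold side (adiabatic exchanger): Q = ṁ_c·Cp_c·(T_c,out − T_c,in)
T_c,out = -37.3 + 3725/(94.2 × 2.15) = -18.907 °C

T_c,out = -18.9 °C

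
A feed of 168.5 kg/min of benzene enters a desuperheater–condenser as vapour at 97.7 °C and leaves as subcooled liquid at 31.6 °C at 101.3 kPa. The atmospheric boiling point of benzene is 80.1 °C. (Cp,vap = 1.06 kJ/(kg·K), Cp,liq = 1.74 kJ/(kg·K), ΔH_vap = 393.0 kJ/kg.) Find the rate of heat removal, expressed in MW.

Q_c = 1.39 MW

vapour 97.7→80.1 °C: -18.656 kJ/kg
condensation at 80.1 °C: -393 kJ/kg
liquid 80.1→31.6 °C: -84.39 kJ/kg
Δh = -18.656 + -393 + -84.39 = -496.05 kJ/kg
Q = ṁ·Δh = 168.5 kg/min × -496.05 kJ/kg = -83584 kJ/min
|Q| = 1393.1 kW = 1.3931 MW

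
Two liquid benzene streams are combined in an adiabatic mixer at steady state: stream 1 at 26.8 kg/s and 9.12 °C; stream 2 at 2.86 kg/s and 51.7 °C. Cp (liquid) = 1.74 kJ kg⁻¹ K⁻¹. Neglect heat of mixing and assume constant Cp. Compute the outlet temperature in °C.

No heat crosses the boundary, so H_out = H_in.
T_out = Σ ṁᵢCp,ᵢTᵢ / Σ ṁᵢCp,ᵢ
      = 682.56 / 51.608 = 13.226 °C

T_out = 13.2 °C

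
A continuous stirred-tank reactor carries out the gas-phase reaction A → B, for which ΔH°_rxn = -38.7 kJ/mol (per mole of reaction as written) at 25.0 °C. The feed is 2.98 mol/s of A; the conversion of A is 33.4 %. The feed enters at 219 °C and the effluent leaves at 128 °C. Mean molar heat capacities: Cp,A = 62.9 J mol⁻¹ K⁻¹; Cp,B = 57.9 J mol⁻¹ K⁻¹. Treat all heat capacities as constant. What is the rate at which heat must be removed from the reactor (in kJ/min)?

Extent of reaction ξ = 0.334 × 2.98 = 0.99532 mol/s
Reaction term: ξ·ΔH°_rxn = 0.99532 × -38.7 = -38.519 kJ/s
Sensible, feed 219→25 °C: -36.364 kJ/s
Outlet flows (mol/s): A 1.9847, B 0.99532
Sensible, products 25→128 °C: 18.794 kJ/s
Q = ΔH = -56.089 kJ/s = -56.089 kW
Heat removed = 3365.3 kJ/min

Q_out = 3370 kJ/min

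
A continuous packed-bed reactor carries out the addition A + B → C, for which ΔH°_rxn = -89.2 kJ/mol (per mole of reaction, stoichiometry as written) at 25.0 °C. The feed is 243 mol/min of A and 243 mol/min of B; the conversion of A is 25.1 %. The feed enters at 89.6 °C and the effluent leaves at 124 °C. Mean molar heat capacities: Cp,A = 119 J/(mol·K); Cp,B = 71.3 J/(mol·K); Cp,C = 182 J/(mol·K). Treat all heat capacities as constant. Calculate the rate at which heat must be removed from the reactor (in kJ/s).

Q_out = 65.0 kJ/s

Extent of reaction ξ = 0.251 × 243 = 60.993 mol/min
Reaction term: ξ·ΔH°_rxn = 60.993 × -89.2 = -5440.6 kJ/min
Sensible, feed 89.6→25 °C: -2987.3 kJ/min
Outlet flows (mol/min): A 182.01, B 182.01, C 60.993
Sensible, products 25→124 °C: 4527.9 kJ/min
Q = ΔH = -3899.9 kJ/min = -64.999 kW
Heat removed = 64.999 kJ/s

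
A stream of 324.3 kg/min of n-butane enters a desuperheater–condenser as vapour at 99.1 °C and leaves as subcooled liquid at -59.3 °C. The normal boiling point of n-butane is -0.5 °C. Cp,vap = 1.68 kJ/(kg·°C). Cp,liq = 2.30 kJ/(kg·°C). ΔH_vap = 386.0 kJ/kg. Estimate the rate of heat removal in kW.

Q_c = 3720 kW

vapour 99.1→-0.5 °C: -167.33 kJ/kg
condensation at -0.5 °C: -386 kJ/kg
liquid -0.5→-59.3 °C: -135.24 kJ/kg
Δh = -167.33 + -386 + -135.24 = -688.57 kJ/kg
Q = ṁ·Δh = 324.3 kg/min × -688.57 kJ/kg = -223300 kJ/min
|Q| = 3721.7 kW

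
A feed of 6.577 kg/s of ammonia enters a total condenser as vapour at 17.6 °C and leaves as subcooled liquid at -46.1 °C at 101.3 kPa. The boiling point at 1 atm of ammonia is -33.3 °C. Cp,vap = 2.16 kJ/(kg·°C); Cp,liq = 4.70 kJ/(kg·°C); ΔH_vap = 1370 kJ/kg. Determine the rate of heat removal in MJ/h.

vapour 17.6→-33.3 °C: -109.94 kJ/kg
condensation at -33.3 °C: -1370 kJ/kg
liquid -33.3→-46.1 °C: -60.16 kJ/kg
Δh = -109.94 + -1370 + -60.16 = -1540.1 kJ/kg
Q = ṁ·Δh = 6.577 kg/s × -1540.1 kJ/kg = -10129 kJ/s
|Q| = 10129 kW = 36465 MJ/h

Q_c = 36500 MJ/h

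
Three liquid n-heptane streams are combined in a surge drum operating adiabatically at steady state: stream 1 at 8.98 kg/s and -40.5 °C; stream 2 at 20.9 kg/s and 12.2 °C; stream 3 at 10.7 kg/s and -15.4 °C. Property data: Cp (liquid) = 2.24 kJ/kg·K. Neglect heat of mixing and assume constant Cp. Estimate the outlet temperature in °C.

Energy balance with Q = 0: Σ ṁᵢCp,ᵢ(T_out − Tᵢ) = 0
T_out = Σ ṁᵢCp,ᵢTᵢ / Σ ṁᵢCp,ᵢ
      = -612.62 / 90.899 = -6.7395 °C

T_out = -6.74 °C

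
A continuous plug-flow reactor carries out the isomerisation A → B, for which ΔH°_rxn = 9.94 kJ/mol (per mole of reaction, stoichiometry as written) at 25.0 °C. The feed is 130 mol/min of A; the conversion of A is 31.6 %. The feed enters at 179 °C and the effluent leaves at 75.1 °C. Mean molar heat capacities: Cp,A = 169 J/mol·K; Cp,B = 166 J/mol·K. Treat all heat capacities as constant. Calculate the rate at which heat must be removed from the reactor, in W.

Q_out = 31300 W

Extent of reaction ξ = 0.316 × 130 = 41.08 mol/min
Reaction term: ξ·ΔH°_rxn = 41.08 × 9.94 = 408.34 kJ/min
Sensible, feed 179→25 °C: -3383.4 kJ/min
Outlet flows (mol/min): A 88.92, B 41.08
Sensible, products 25→75.1 °C: 1094.5 kJ/min
Q = ΔH = -1880.5 kJ/min = -31.342 kW
Heat removed = 31342 W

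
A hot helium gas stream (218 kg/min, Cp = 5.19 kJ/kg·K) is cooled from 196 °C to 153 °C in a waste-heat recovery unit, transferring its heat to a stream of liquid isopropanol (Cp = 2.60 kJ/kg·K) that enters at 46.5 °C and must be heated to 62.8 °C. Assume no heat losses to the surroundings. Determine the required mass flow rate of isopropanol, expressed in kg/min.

ṁ_c = 1150 kg/min

Heat released by hot stream: Q = 218 × 5.19 × (196 − 153) = 48651 kJ/min
Energy balance on cold side (adiabatic exchanger): Q = ṁ_c·Cp_c·(T_c,out − T_c,in)
ṁ_c = 48651 / [2.60 × (62.8 − 46.5)] = 1148 kg/min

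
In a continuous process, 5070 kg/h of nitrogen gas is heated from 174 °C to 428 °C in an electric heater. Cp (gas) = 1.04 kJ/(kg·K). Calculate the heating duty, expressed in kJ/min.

Q = 22300 kJ/min

Q = ṁ·Cp·ΔT = 5070 × 1.04 × (428 − 174) = 1.3393e+06 kJ/h
Converting: 1.3393e+06 / 3600 s = 372.03 kW
Heating duty = 22322 kJ/min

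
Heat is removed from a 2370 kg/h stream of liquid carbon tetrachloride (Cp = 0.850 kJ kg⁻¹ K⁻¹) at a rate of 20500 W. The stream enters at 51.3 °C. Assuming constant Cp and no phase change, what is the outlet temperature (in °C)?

T_out = 14.7 °C

Q = 20500 W = 73800 kJ/h
ΔT = Q/(ṁ·Cp) = 73800/(2370×0.850) = 36.634 K
T_out = 51.3 − 36.634 = 14.666 °C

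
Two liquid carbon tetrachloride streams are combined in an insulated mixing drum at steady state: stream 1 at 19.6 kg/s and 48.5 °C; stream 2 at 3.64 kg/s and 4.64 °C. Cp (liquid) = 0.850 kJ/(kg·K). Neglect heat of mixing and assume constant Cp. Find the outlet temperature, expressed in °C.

Adiabatic, steady state ⇒ Σ ṁᵢCp,ᵢ(T_out − Tᵢ) = 0
T_out = Σ ṁᵢCp,ᵢTᵢ / Σ ṁᵢCp,ᵢ
      = 822.37 / 19.754 = 41.63 °C

T_out = 41.6 °C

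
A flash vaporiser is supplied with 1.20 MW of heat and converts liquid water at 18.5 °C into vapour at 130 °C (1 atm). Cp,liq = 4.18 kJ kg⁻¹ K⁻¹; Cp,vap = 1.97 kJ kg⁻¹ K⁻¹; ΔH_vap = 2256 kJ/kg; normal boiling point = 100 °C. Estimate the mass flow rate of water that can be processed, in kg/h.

Δh = 4.18×(100−18.5) + 2256 + 1.97×(130−100) = 2655.8 kJ/kg
Q = 1.20 MW = 1200 kJ/s = 4.32e+06 kJ/h
ṁ = Q/Δh = 4.32e+06 / 2655.8 = 1626.6 kg/h

ṁ = 1630 kg/h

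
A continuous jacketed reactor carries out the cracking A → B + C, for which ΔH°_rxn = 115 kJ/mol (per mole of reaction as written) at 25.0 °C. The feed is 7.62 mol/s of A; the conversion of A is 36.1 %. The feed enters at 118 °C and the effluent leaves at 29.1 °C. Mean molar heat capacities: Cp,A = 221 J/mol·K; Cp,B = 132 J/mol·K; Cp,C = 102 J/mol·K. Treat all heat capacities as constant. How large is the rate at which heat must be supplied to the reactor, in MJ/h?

Q_in = 600 MJ/h

Extent of reaction ξ = 0.361 × 7.62 = 2.7508 mol/s
Reaction term: ξ·ΔH°_rxn = 2.7508 × 115 = 316.34 kJ/s
Sensible, feed 118→25 °C: -156.61 kJ/s
Outlet flows (mol/s): A 4.8692, B 2.7508, C 2.7508
Sensible, products 25→29.1 °C: 7.0511 kJ/s
Q = ΔH = 166.78 kJ/s = 166.78 kW
Heat supplied = 600.41 MJ/h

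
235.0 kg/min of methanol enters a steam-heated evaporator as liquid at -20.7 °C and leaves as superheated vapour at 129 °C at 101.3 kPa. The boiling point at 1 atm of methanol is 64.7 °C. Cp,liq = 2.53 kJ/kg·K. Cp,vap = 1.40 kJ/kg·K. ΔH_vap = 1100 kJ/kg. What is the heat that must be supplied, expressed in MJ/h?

Q = 19800 MJ/h

liquid -20.7→64.7 °C: 216.06 kJ/kg
vaporisation at 64.7 °C: 1100 kJ/kg
vapour 64.7→129 °C: 90.02 kJ/kg
Δh = 216.06 + 1100 + 90.02 = 1406.1 kJ/kg
Q = ṁ·Δh = 235.0 kg/min × 1406.1 kJ/kg = 330430 kJ/min
|Q| = 5507.2 kW = 19826 MJ/h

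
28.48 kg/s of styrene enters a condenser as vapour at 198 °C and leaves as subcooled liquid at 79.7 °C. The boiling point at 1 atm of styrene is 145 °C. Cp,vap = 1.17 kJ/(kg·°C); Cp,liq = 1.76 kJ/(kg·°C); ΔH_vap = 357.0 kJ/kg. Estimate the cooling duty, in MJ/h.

vapour 198→145 °C: -62.01 kJ/kg
condensation at 145 °C: -357 kJ/kg
liquid 145→79.7 °C: -114.93 kJ/kg
Δh = -62.01 + -357 + -114.93 = -533.94 kJ/kg
Q = ṁ·Δh = 28.48 kg/s × -533.94 kJ/kg = -15207 kJ/s
|Q| = 15207 kW = 54744 MJ/h

Q_c = 54700 MJ/h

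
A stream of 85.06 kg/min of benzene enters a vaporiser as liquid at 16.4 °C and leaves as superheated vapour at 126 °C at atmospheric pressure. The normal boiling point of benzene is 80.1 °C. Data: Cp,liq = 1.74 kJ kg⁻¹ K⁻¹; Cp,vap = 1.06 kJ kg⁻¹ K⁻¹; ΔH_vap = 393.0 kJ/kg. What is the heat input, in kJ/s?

liquid 16.4→80.1 °C: 110.84 kJ/kg
vaporisation at 80.1 °C: 393 kJ/kg
vapour 80.1→126 °C: 48.654 kJ/kg
Δh = 110.84 + 393 + 48.654 = 552.49 kJ/kg
Q = ṁ·Δh = 85.06 kg/min × 552.49 kJ/kg = 46995 kJ/min
|Q| = 783.25 kW

Q = 783 kJ/s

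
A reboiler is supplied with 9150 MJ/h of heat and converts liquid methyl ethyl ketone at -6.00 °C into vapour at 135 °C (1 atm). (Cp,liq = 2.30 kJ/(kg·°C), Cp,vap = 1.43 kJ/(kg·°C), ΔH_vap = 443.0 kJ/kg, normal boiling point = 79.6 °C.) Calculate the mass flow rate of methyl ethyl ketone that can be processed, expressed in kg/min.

Δh = 2.30×(79.6−-6.00) + 443.0 + 1.43×(135−79.6) = 719.1 kJ/kg
Q = 9150 MJ/h = 2541.7 kJ/s = 152500 kJ/min
ṁ = Q/Δh = 152500 / 719.1 = 212.07 kg/min

ṁ = 212 kg/min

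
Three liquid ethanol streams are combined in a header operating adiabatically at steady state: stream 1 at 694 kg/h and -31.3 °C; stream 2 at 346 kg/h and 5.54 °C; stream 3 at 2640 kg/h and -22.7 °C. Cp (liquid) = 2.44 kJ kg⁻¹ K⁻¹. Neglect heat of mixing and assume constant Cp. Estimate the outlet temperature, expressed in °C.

Energy balance with Q = 0: Σ ṁᵢCp,ᵢ(T_out − Tᵢ) = 0
Σ ṁᵢCp,ᵢTᵢ = 694×2.44×-31.3 + 346×2.44×5.54 + 2640×2.44×-22.7 = -194550
Σ ṁᵢCp,ᵢ = 694×2.44 + 346×2.44 + 2640×2.44 = 8979.2
T_out = -194550 / 8979.2 = -21.667 °C

T_out = -21.7 °C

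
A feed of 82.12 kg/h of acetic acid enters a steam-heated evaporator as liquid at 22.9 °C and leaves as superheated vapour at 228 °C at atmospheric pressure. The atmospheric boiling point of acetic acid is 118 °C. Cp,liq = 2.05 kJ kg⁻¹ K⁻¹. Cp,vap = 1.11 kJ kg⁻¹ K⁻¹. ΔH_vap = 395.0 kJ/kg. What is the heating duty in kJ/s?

Q = 16.2 kJ/s

liquid 22.9→118 °C: 194.95 kJ/kg
vaporisation at 118 °C: 395 kJ/kg
vapour 118→228 °C: 122.1 kJ/kg
Δh = 194.95 + 395 + 122.1 = 712.05 kJ/kg
Q = ṁ·Δh = 82.12 kg/h × 712.05 kJ/kg = 58474 kJ/h
|Q| = 16.243 kW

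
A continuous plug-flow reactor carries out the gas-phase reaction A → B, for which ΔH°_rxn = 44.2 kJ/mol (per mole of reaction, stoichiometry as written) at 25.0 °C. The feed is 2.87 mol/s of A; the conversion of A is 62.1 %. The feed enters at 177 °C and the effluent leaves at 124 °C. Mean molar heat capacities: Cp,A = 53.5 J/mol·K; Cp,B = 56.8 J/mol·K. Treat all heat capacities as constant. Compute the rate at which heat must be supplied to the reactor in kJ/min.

Q_in = 4270 kJ/min

Extent of reaction ξ = 0.621 × 2.87 = 1.7823 mol/s
Reaction term: ξ·ΔH°_rxn = 1.7823 × 44.2 = 78.776 kJ/s
Sensible, feed 177→25 °C: -23.339 kJ/s
Outlet flows (mol/s): A 1.0877, B 1.7823
Sensible, products 25→124 °C: 15.783 kJ/s
Q = ΔH = 71.221 kJ/s = 71.221 kW
Heat supplied = 4273.2 kJ/min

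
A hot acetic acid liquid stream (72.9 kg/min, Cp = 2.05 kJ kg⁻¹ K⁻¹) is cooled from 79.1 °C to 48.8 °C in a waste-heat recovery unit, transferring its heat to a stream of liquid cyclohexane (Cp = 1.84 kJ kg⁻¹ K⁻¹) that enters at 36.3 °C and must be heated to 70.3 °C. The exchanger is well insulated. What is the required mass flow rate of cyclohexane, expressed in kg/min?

Heat released by hot stream: Q = 72.9 × 2.05 × (79.1 − 48.8) = 4528.2 kJ/min
Energy balance on cold side (adiabatic exchanger): Q = ṁ_c·Cp_c·(T_c,out − T_c,in)
ṁ_c = 4528.2 / [1.84 × (70.3 − 36.3)] = 72.381 kg/min

ṁ_c = 72.4 kg/min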